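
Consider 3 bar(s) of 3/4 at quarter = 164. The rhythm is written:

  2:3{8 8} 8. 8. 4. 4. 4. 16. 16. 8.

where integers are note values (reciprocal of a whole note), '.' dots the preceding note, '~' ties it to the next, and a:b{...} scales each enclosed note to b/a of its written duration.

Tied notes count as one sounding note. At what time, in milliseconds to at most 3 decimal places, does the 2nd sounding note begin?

1. 0.0ms @ 0 + 274.39ms (3/4)
2. 274.39ms @ 3/4 + 274.39ms (3/4)
3. 548.78ms @ 3/2 + 274.39ms (3/4)
4. 823.171ms @ 9/4 + 274.39ms (3/4)
5. 1097.561ms @ 3 + 548.78ms (3/2)
6. 1646.341ms @ 9/2 + 548.78ms (3/2)
7. 2195.122ms @ 6 + 548.78ms (3/2)
8. 2743.902ms @ 15/2 + 137.195ms (3/8)
9. 2881.098ms @ 63/8 + 137.195ms (3/8)
10. 3018.293ms @ 33/4 + 274.39ms (3/4)

note 2 onset = 3/4b = 274.39ms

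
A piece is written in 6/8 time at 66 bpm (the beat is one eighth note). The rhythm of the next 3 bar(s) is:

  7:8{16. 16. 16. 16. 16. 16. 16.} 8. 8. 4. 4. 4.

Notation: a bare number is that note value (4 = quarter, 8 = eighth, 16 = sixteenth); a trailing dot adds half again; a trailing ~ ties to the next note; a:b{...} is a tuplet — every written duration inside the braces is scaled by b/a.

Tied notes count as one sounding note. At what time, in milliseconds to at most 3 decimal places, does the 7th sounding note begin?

note 7 onset = 36/7b = 4675.325ms

1. 0.0ms @ 0 + 779.221ms (6/7)
2. 779.221ms @ 6/7 + 779.221ms (6/7)
3. 1558.442ms @ 12/7 + 779.221ms (6/7)
4. 2337.662ms @ 18/7 + 779.221ms (6/7)
5. 3116.883ms @ 24/7 + 779.221ms (6/7)
6. 3896.104ms @ 30/7 + 779.221ms (6/7)
7. 4675.325ms @ 36/7 + 779.221ms (6/7)
8. 5454.545ms @ 6 + 1363.636ms (3/2)
9. 6818.182ms @ 15/2 + 1363.636ms (3/2)
10. 8181.818ms @ 9 + 2727.273ms (3)
11. 10909.091ms @ 12 + 2727.273ms (3)
12. 13636.364ms @ 15 + 2727.273ms (3)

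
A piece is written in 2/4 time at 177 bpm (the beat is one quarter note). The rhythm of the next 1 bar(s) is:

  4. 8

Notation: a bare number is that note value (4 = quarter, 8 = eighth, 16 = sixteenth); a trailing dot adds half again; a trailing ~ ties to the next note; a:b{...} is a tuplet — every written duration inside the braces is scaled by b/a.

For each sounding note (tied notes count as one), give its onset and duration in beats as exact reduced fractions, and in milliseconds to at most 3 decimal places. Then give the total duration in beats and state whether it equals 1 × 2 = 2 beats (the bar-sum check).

1) 0.0ms=0b +508.475ms=3/2b
2) 508.475ms=3/2b +169.492ms=1/2b
Σ=2b of 2 (177bpm 2/4) — PASS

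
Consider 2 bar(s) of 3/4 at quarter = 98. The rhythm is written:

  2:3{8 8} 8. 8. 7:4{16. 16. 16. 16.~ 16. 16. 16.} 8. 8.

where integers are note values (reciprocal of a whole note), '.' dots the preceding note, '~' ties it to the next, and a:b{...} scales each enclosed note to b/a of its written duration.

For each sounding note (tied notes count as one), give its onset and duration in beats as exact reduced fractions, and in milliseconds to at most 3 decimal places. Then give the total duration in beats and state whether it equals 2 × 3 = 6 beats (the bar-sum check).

1) 0.0ms=0b +459.184ms=3/4b
2) 459.184ms=3/4b +459.184ms=3/4b
3) 918.367ms=3/2b +459.184ms=3/4b
4) 1377.551ms=9/4b +459.184ms=3/4b
5) 1836.735ms=3b +131.195ms=3/14b
6) 1967.93ms=45/14b +131.195ms=3/14b
7) 2099.125ms=24/7b +131.195ms=3/14b
8) 2230.321ms=51/14b +262.391ms=3/7b
9) 2492.711ms=57/14b +131.195ms=3/14b
10) 2623.907ms=30/7b +131.195ms=3/14b
11) 2755.102ms=9/2b +459.184ms=3/4b
12) 3214.286ms=21/4b +459.184ms=3/4b
Σ=6b of 6 (98bpm 3/4) — PASS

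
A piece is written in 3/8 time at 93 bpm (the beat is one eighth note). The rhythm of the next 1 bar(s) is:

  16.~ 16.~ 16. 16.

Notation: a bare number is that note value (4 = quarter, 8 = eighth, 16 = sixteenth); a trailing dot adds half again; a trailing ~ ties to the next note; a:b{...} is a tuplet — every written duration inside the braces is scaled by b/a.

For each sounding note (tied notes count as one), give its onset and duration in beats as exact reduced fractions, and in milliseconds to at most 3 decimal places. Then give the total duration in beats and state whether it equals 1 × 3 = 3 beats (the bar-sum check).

1) 0.0ms=0b +1451.613ms=9/4b
2) 1451.613ms=9/4b +483.871ms=3/4b
Σ=3b of 3 (93bpm 3/8) — PASS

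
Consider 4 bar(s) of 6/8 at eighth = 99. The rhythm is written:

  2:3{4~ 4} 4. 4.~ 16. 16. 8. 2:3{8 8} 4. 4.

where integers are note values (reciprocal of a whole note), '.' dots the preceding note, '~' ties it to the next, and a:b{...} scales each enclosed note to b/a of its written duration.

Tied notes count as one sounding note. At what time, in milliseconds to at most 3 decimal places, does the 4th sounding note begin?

note 4 onset = 51/4b = 7727.273ms

1. 0.0ms @ 0 + 3636.364ms (6)
2. 3636.364ms @ 6 + 1818.182ms (3)
3. 5454.545ms @ 9 + 2272.727ms (15/4)
4. 7727.273ms @ 51/4 + 454.545ms (3/4)
5. 8181.818ms @ 27/2 + 909.091ms (3/2)
6. 9090.909ms @ 15 + 909.091ms (3/2)
7. 10000.0ms @ 33/2 + 909.091ms (3/2)
8. 10909.091ms @ 18 + 1818.182ms (3)
9. 12727.273ms @ 21 + 1818.182ms (3)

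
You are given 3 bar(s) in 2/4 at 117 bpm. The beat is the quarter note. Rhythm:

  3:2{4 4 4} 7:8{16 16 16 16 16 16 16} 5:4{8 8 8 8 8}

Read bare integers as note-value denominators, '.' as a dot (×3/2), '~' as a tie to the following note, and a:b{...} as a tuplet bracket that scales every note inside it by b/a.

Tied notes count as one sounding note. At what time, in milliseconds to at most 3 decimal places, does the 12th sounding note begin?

1. 0.0ms @ 0 + 341.88ms (2/3)
2. 341.88ms @ 2/3 + 341.88ms (2/3)
3. 683.761ms @ 4/3 + 341.88ms (2/3)
4. 1025.641ms @ 2 + 146.52ms (2/7)
5. 1172.161ms @ 16/7 + 146.52ms (2/7)
6. 1318.681ms @ 18/7 + 146.52ms (2/7)
7. 1465.201ms @ 20/7 + 146.52ms (2/7)
8. 1611.722ms @ 22/7 + 146.52ms (2/7)
9. 1758.242ms @ 24/7 + 146.52ms (2/7)
10. 1904.762ms @ 26/7 + 146.52ms (2/7)
11. 2051.282ms @ 4 + 205.128ms (2/5)
12. 2256.41ms @ 22/5 + 205.128ms (2/5)
13. 2461.538ms @ 24/5 + 205.128ms (2/5)
14. 2666.667ms @ 26/5 + 205.128ms (2/5)
15. 2871.795ms @ 28/5 + 205.128ms (2/5)

note 12 onset = 22/5b = 2256.41ms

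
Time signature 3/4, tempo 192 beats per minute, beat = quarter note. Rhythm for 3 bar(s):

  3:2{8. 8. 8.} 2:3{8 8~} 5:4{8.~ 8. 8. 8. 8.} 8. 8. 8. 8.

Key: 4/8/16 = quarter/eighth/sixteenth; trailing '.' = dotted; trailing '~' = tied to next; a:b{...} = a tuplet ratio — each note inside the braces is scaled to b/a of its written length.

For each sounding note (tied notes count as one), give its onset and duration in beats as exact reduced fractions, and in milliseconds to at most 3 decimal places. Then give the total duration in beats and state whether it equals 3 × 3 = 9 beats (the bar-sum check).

1) 0.0ms=0b +156.25ms=1/2b
2) 156.25ms=1/2b +156.25ms=1/2b
3) 312.5ms=1b +156.25ms=1/2b
4) 468.75ms=3/2b +234.375ms=3/4b
5) 703.125ms=9/4b +609.375ms=39/20b
6) 1312.5ms=21/5b +187.5ms=3/5b
7) 1500.0ms=24/5b +187.5ms=3/5b
8) 1687.5ms=27/5b +187.5ms=3/5b
9) 1875.0ms=6b +234.375ms=3/4b
10) 2109.375ms=27/4b +234.375ms=3/4b
11) 2343.75ms=15/2b +234.375ms=3/4b
12) 2578.125ms=33/4b +234.375ms=3/4b
Σ=9b of 9 (192bpm 3/4) — PASS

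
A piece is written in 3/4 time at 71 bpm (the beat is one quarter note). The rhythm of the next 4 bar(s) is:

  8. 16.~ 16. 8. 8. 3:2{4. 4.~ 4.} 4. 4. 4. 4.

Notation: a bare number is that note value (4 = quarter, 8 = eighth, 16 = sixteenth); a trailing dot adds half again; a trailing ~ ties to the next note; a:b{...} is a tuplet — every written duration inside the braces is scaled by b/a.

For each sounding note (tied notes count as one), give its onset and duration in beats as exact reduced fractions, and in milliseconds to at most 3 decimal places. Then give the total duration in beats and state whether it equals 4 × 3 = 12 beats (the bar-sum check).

1) 0.0ms=0b +633.803ms=3/4b
2) 633.803ms=3/4b +633.803ms=3/4b
3) 1267.606ms=3/2b +633.803ms=3/4b
4) 1901.408ms=9/4b +633.803ms=3/4b
5) 2535.211ms=3b +845.07ms=1b
6) 3380.282ms=4b +1690.141ms=2b
7) 5070.423ms=6b +1267.606ms=3/2b
8) 6338.028ms=15/2b +1267.606ms=3/2b
9) 7605.634ms=9b +1267.606ms=3/2b
10) 8873.239ms=21/2b +1267.606ms=3/2b
Σ=12b of 12 (71bpm 3/4) — PASS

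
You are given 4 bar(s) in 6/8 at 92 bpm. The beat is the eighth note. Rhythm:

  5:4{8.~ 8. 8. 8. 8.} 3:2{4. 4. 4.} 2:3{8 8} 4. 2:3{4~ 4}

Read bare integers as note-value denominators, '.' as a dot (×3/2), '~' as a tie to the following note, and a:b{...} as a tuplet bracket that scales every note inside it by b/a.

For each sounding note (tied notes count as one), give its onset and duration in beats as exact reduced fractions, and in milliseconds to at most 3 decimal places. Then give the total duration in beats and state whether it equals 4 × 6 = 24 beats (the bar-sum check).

1) 0.0ms=0b +1565.217ms=12/5b
2) 1565.217ms=12/5b +782.609ms=6/5b
3) 2347.826ms=18/5b +782.609ms=6/5b
4) 3130.435ms=24/5b +782.609ms=6/5b
5) 3913.043ms=6b +1304.348ms=2b
6) 5217.391ms=8b +1304.348ms=2b
7) 6521.739ms=10b +1304.348ms=2b
8) 7826.087ms=12b +978.261ms=3/2b
9) 8804.348ms=27/2b +978.261ms=3/2b
10) 9782.609ms=15b +1956.522ms=3b
11) 11739.13ms=18b +3913.043ms=6b
Σ=24b of 24 (92bpm 6/8) — PASS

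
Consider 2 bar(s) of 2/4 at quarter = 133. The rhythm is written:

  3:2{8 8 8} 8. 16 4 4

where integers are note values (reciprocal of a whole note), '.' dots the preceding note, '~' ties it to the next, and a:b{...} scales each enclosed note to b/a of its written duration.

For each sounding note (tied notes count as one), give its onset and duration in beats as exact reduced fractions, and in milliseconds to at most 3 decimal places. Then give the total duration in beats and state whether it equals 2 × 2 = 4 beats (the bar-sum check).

1) 0.0ms=0b +150.376ms=1/3b
2) 150.376ms=1/3b +150.376ms=1/3b
3) 300.752ms=2/3b +150.376ms=1/3b
4) 451.128ms=1b +338.346ms=3/4b
5) 789.474ms=7/4b +112.782ms=1/4b
6) 902.256ms=2b +451.128ms=1b
7) 1353.383ms=3b +451.128ms=1b
Σ=4b of 4 (133bpm 2/4) — PASS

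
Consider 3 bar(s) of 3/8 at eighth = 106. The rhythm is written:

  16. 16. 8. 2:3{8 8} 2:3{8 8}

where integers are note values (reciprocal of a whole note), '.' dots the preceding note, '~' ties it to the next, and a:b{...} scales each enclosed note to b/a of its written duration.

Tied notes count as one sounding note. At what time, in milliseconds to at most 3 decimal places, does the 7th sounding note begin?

note 7 onset = 15/2b = 4245.283ms

1. 0.0ms @ 0 + 424.528ms (3/4)
2. 424.528ms @ 3/4 + 424.528ms (3/4)
3. 849.057ms @ 3/2 + 849.057ms (3/2)
4. 1698.113ms @ 3 + 849.057ms (3/2)
5. 2547.17ms @ 9/2 + 849.057ms (3/2)
6. 3396.226ms @ 6 + 849.057ms (3/2)
7. 4245.283ms @ 15/2 + 849.057ms (3/2)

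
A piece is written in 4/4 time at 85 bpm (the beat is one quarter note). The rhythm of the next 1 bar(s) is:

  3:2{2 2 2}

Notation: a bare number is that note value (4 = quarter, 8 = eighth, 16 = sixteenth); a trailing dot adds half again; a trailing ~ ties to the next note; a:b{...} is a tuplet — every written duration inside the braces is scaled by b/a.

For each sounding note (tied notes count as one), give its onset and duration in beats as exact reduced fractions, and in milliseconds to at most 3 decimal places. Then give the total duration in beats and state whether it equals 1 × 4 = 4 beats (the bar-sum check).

1) 0.0ms=0b +941.176ms=4/3b
2) 941.176ms=4/3b +941.176ms=4/3b
3) 1882.353ms=8/3b +941.176ms=4/3b
Σ=4b of 4 (85bpm 4/4) — PASS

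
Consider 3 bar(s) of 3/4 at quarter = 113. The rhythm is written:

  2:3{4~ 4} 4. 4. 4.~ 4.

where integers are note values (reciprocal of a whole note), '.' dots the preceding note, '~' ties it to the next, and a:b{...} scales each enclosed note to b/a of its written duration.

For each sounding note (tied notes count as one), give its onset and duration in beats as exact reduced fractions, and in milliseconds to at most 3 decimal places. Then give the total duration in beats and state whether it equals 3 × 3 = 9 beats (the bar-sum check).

1) 0.0ms=0b +1592.92ms=3b
2) 1592.92ms=3b +796.46ms=3/2b
3) 2389.381ms=9/2b +796.46ms=3/2b
4) 3185.841ms=6b +1592.92ms=3b
Σ=9b of 9 (113bpm 3/4) — PASS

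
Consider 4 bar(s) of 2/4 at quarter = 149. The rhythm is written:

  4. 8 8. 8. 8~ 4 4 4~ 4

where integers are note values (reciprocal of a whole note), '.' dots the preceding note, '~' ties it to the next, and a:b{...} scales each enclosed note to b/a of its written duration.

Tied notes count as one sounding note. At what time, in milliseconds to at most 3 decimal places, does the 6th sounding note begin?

1. 0.0ms @ 0 + 604.027ms (3/2)
2. 604.027ms @ 3/2 + 201.342ms (1/2)
3. 805.369ms @ 2 + 302.013ms (3/4)
4. 1107.383ms @ 11/4 + 302.013ms (3/4)
5. 1409.396ms @ 7/2 + 604.027ms (3/2)
6. 2013.423ms @ 5 + 402.685ms (1)
7. 2416.107ms @ 6 + 805.369ms (2)

note 6 onset = 5b = 2013.423ms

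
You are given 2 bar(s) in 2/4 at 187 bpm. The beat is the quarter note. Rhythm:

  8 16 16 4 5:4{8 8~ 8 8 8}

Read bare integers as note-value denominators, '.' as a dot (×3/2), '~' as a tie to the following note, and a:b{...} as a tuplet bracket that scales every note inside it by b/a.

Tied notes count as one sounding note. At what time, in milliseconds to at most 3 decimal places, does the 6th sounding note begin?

note 6 onset = 12/5b = 770.053ms

1. 0.0ms @ 0 + 160.428ms (1/2)
2. 160.428ms @ 1/2 + 80.214ms (1/4)
3. 240.642ms @ 3/4 + 80.214ms (1/4)
4. 320.856ms @ 1 + 320.856ms (1)
5. 641.711ms @ 2 + 128.342ms (2/5)
6. 770.053ms @ 12/5 + 256.684ms (4/5)
7. 1026.738ms @ 16/5 + 128.342ms (2/5)
8. 1155.08ms @ 18/5 + 128.342ms (2/5)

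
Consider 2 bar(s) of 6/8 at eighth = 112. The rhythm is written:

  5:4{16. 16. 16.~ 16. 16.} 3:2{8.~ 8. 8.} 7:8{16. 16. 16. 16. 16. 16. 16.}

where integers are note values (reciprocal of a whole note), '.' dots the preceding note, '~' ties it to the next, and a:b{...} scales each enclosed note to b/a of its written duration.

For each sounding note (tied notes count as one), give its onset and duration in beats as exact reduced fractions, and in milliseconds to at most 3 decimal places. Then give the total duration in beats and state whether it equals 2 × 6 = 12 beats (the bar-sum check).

1) 0.0ms=0b +321.429ms=3/5b
2) 321.429ms=3/5b +321.429ms=3/5b
3) 642.857ms=6/5b +642.857ms=6/5b
4) 1285.714ms=12/5b +321.429ms=3/5b
5) 1607.143ms=3b +1071.429ms=2b
6) 2678.571ms=5b +535.714ms=1b
7) 3214.286ms=6b +459.184ms=6/7b
8) 3673.469ms=48/7b +459.184ms=6/7b
9) 4132.653ms=54/7b +459.184ms=6/7b
10) 4591.837ms=60/7b +459.184ms=6/7b
11) 5051.02ms=66/7b +459.184ms=6/7b
12) 5510.204ms=72/7b +459.184ms=6/7b
13) 5969.388ms=78/7b +459.184ms=6/7b
Σ=12b of 12 (112bpm 6/8) — PASS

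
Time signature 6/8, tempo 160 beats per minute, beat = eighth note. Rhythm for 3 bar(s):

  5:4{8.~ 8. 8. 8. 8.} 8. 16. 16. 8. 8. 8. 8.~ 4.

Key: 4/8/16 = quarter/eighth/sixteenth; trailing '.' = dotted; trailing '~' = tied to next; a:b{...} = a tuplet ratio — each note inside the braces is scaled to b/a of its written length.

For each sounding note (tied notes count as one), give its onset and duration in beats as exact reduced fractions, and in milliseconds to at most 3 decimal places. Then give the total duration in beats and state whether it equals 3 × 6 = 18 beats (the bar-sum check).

1) 0.0ms=0b +900.0ms=12/5b
2) 900.0ms=12/5b +450.0ms=6/5b
3) 1350.0ms=18/5b +450.0ms=6/5b
4) 1800.0ms=24/5b +450.0ms=6/5b
5) 2250.0ms=6b +562.5ms=3/2b
6) 2812.5ms=15/2b +281.25ms=3/4b
7) 3093.75ms=33/4b +281.25ms=3/4b
8) 3375.0ms=9b +562.5ms=3/2b
9) 3937.5ms=21/2b +562.5ms=3/2b
10) 4500.0ms=12b +562.5ms=3/2b
11) 5062.5ms=27/2b +1687.5ms=9/2b
Σ=18b of 18 (160bpm 6/8) — PASS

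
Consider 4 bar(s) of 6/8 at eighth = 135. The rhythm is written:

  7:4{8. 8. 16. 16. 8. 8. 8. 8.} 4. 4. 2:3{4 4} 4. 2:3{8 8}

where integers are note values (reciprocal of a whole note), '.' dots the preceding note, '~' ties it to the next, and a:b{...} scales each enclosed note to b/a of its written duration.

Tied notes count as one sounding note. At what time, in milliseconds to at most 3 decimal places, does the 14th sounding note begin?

note 14 onset = 21b = 9333.333ms

1. 0.0ms @ 0 + 380.952ms (6/7)
2. 380.952ms @ 6/7 + 380.952ms (6/7)
3. 761.905ms @ 12/7 + 190.476ms (3/7)
4. 952.381ms @ 15/7 + 190.476ms (3/7)
5. 1142.857ms @ 18/7 + 380.952ms (6/7)
6. 1523.81ms @ 24/7 + 380.952ms (6/7)
7. 1904.762ms @ 30/7 + 380.952ms (6/7)
8. 2285.714ms @ 36/7 + 380.952ms (6/7)
9. 2666.667ms @ 6 + 1333.333ms (3)
10. 4000.0ms @ 9 + 1333.333ms (3)
11. 5333.333ms @ 12 + 1333.333ms (3)
12. 6666.667ms @ 15 + 1333.333ms (3)
13. 8000.0ms @ 18 + 1333.333ms (3)
14. 9333.333ms @ 21 + 666.667ms (3/2)
15. 10000.0ms @ 45/2 + 666.667ms (3/2)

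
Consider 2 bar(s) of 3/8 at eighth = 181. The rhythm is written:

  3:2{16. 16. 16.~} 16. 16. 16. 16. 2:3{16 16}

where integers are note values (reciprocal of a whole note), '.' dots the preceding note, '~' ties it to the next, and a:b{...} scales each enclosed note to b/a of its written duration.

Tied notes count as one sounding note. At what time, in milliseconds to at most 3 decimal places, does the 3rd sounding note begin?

1. 0.0ms @ 0 + 165.746ms (1/2)
2. 165.746ms @ 1/2 + 165.746ms (1/2)
3. 331.492ms @ 1 + 414.365ms (5/4)
4. 745.856ms @ 9/4 + 248.619ms (3/4)
5. 994.475ms @ 3 + 248.619ms (3/4)
6. 1243.094ms @ 15/4 + 248.619ms (3/4)
7. 1491.713ms @ 9/2 + 248.619ms (3/4)
8. 1740.331ms @ 21/4 + 248.619ms (3/4)

note 3 onset = 1b = 331.492ms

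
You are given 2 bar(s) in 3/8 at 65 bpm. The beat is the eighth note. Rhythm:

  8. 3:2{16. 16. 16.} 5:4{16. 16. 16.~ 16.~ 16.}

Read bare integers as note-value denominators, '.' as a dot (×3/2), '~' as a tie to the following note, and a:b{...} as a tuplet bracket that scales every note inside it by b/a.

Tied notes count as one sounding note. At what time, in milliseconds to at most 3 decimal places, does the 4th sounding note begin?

note 4 onset = 5/2b = 2307.692ms

1. 0.0ms @ 0 + 1384.615ms (3/2)
2. 1384.615ms @ 3/2 + 461.538ms (1/2)
3. 1846.154ms @ 2 + 461.538ms (1/2)
4. 2307.692ms @ 5/2 + 461.538ms (1/2)
5. 2769.231ms @ 3 + 553.846ms (3/5)
6. 3323.077ms @ 18/5 + 553.846ms (3/5)
7. 3876.923ms @ 21/5 + 1661.538ms (9/5)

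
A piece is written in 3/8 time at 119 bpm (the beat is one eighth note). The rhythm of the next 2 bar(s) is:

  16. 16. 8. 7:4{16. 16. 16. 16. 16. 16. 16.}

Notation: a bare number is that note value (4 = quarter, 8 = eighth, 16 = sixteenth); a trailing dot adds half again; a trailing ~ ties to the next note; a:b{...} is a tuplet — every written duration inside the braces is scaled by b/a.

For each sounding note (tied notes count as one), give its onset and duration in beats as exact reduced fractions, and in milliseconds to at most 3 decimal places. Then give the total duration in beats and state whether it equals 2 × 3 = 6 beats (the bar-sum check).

1) 0.0ms=0b +378.151ms=3/4b
2) 378.151ms=3/4b +378.151ms=3/4b
3) 756.303ms=3/2b +756.303ms=3/2b
4) 1512.605ms=3b +216.086ms=3/7b
5) 1728.691ms=24/7b +216.086ms=3/7b
6) 1944.778ms=27/7b +216.086ms=3/7b
7) 2160.864ms=30/7b +216.086ms=3/7b
8) 2376.951ms=33/7b +216.086ms=3/7b
9) 2593.037ms=36/7b +216.086ms=3/7b
10) 2809.124ms=39/7b +216.086ms=3/7b
Σ=6b of 6 (119bpm 3/8) — PASS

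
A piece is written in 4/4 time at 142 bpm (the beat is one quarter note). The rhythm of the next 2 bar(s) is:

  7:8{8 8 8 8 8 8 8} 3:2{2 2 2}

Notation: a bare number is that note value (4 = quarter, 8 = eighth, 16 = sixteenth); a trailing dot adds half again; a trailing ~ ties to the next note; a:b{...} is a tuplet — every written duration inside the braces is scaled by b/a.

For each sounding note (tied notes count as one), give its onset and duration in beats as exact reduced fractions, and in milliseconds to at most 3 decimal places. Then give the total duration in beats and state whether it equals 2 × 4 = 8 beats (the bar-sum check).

1) 0.0ms=0b +241.449ms=4/7b
2) 241.449ms=4/7b +241.449ms=4/7b
3) 482.897ms=8/7b +241.449ms=4/7b
4) 724.346ms=12/7b +241.449ms=4/7b
5) 965.795ms=16/7b +241.449ms=4/7b
6) 1207.243ms=20/7b +241.449ms=4/7b
7) 1448.692ms=24/7b +241.449ms=4/7b
8) 1690.141ms=4b +563.38ms=4/3b
9) 2253.521ms=16/3b +563.38ms=4/3b
10) 2816.901ms=20/3b +563.38ms=4/3b
Σ=8b of 8 (142bpm 4/4) — PASS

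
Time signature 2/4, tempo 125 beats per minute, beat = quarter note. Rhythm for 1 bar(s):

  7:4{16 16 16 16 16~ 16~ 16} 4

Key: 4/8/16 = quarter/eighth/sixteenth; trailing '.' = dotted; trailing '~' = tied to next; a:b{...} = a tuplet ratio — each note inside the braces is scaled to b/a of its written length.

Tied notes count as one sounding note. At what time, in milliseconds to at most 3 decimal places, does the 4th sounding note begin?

note 4 onset = 3/7b = 205.714ms

1. 0.0ms @ 0 + 68.571ms (1/7)
2. 68.571ms @ 1/7 + 68.571ms (1/7)
3. 137.143ms @ 2/7 + 68.571ms (1/7)
4. 205.714ms @ 3/7 + 68.571ms (1/7)
5. 274.286ms @ 4/7 + 205.714ms (3/7)
6. 480.0ms @ 1 + 480.0ms (1)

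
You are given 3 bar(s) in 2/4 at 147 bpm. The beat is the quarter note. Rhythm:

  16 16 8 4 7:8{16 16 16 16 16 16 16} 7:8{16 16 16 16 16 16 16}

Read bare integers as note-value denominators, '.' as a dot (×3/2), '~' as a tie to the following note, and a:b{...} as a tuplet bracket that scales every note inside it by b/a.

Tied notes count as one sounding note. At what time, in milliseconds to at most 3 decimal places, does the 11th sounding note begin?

note 11 onset = 26/7b = 1516.035ms

1. 0.0ms @ 0 + 102.041ms (1/4)
2. 102.041ms @ 1/4 + 102.041ms (1/4)
3. 204.082ms @ 1/2 + 204.082ms (1/2)
4. 408.163ms @ 1 + 408.163ms (1)
5. 816.327ms @ 2 + 116.618ms (2/7)
6. 932.945ms @ 16/7 + 116.618ms (2/7)
7. 1049.563ms @ 18/7 + 116.618ms (2/7)
8. 1166.181ms @ 20/7 + 116.618ms (2/7)
9. 1282.799ms @ 22/7 + 116.618ms (2/7)
10. 1399.417ms @ 24/7 + 116.618ms (2/7)
11. 1516.035ms @ 26/7 + 116.618ms (2/7)
12. 1632.653ms @ 4 + 116.618ms (2/7)
13. 1749.271ms @ 30/7 + 116.618ms (2/7)
14. 1865.889ms @ 32/7 + 116.618ms (2/7)
15. 1982.507ms @ 34/7 + 116.618ms (2/7)
16. 2099.125ms @ 36/7 + 116.618ms (2/7)
17. 2215.743ms @ 38/7 + 116.618ms (2/7)
18. 2332.362ms @ 40/7 + 116.618ms (2/7)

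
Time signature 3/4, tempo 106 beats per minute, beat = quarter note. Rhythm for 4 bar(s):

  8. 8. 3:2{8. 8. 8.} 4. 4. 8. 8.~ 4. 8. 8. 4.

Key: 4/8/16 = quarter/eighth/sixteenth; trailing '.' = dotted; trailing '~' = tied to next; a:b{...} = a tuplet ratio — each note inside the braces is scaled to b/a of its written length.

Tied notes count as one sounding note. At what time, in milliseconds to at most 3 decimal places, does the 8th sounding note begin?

note 8 onset = 6b = 3396.226ms

1. 0.0ms @ 0 + 424.528ms (3/4)
2. 424.528ms @ 3/4 + 424.528ms (3/4)
3. 849.057ms @ 3/2 + 283.019ms (1/2)
4. 1132.075ms @ 2 + 283.019ms (1/2)
5. 1415.094ms @ 5/2 + 283.019ms (1/2)
6. 1698.113ms @ 3 + 849.057ms (3/2)
7. 2547.17ms @ 9/2 + 849.057ms (3/2)
8. 3396.226ms @ 6 + 424.528ms (3/4)
9. 3820.755ms @ 27/4 + 1273.585ms (9/4)
10. 5094.34ms @ 9 + 424.528ms (3/4)
11. 5518.868ms @ 39/4 + 424.528ms (3/4)
12. 5943.396ms @ 21/2 + 849.057ms (3/2)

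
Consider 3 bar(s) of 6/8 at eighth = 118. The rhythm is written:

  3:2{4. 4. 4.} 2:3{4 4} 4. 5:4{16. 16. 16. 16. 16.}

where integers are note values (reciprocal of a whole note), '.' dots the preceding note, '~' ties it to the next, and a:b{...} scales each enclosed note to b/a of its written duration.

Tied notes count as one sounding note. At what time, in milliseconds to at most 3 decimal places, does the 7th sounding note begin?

1. 0.0ms @ 0 + 1016.949ms (2)
2. 1016.949ms @ 2 + 1016.949ms (2)
3. 2033.898ms @ 4 + 1016.949ms (2)
4. 3050.847ms @ 6 + 1525.424ms (3)
5. 4576.271ms @ 9 + 1525.424ms (3)
6. 6101.695ms @ 12 + 1525.424ms (3)
7. 7627.119ms @ 15 + 305.085ms (3/5)
8. 7932.203ms @ 78/5 + 305.085ms (3/5)
9. 8237.288ms @ 81/5 + 305.085ms (3/5)
10. 8542.373ms @ 84/5 + 305.085ms (3/5)
11. 8847.458ms @ 87/5 + 305.085ms (3/5)

note 7 onset = 15b = 7627.119ms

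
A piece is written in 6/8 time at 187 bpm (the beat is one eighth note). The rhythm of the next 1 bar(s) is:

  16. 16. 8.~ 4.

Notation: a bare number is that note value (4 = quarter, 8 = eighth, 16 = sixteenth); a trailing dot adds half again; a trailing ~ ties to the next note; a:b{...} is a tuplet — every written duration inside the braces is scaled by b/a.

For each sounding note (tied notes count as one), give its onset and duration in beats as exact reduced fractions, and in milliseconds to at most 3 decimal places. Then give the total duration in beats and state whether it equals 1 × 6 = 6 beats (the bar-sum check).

1) 0.0ms=0b +240.642ms=3/4b
2) 240.642ms=3/4b +240.642ms=3/4b
3) 481.283ms=3/2b +1443.85ms=9/2b
Σ=6b of 6 (187bpm 6/8) — PASS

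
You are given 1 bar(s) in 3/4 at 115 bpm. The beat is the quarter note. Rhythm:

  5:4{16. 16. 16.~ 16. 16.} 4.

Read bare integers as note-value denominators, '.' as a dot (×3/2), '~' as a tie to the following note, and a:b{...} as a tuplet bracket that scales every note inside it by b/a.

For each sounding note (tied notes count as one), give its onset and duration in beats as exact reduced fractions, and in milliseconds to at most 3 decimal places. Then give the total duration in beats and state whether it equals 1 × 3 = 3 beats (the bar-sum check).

1) 0.0ms=0b +156.522ms=3/10b
2) 156.522ms=3/10b +156.522ms=3/10b
3) 313.043ms=3/5b +313.043ms=3/5b
4) 626.087ms=6/5b +156.522ms=3/10b
5) 782.609ms=3/2b +782.609ms=3/2b
Σ=3b of 3 (115bpm 3/4) — PASS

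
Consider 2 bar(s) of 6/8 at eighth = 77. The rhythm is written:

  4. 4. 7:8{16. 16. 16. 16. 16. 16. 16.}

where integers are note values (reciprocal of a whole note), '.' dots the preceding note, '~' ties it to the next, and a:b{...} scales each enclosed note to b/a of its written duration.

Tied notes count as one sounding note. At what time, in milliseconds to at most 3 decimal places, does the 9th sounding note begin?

1. 0.0ms @ 0 + 2337.662ms (3)
2. 2337.662ms @ 3 + 2337.662ms (3)
3. 4675.325ms @ 6 + 667.904ms (6/7)
4. 5343.228ms @ 48/7 + 667.904ms (6/7)
5. 6011.132ms @ 54/7 + 667.904ms (6/7)
6. 6679.035ms @ 60/7 + 667.904ms (6/7)
7. 7346.939ms @ 66/7 + 667.904ms (6/7)
8. 8014.842ms @ 72/7 + 667.904ms (6/7)
9. 8682.746ms @ 78/7 + 667.904ms (6/7)

note 9 onset = 78/7b = 8682.746ms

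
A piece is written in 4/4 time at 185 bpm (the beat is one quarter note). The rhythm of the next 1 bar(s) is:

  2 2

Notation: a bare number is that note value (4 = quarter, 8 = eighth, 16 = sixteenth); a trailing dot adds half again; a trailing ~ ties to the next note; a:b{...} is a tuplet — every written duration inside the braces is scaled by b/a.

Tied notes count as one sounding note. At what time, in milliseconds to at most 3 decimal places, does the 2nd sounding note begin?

note 2 onset = 2b = 648.649ms

1. 0.0ms @ 0 + 648.649ms (2)
2. 648.649ms @ 2 + 648.649ms (2)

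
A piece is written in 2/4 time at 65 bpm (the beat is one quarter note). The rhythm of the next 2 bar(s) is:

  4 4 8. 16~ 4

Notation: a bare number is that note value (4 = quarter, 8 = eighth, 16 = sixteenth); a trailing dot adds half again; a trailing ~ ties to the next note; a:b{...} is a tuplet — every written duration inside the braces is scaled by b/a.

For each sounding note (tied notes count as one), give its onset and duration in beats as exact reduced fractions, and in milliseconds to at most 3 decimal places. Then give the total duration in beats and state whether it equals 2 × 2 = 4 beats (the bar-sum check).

1) 0.0ms=0b +923.077ms=1b
2) 923.077ms=1b +923.077ms=1b
3) 1846.154ms=2b +692.308ms=3/4b
4) 2538.462ms=11/4b +1153.846ms=5/4b
Σ=4b of 4 (65bpm 2/4) — PASS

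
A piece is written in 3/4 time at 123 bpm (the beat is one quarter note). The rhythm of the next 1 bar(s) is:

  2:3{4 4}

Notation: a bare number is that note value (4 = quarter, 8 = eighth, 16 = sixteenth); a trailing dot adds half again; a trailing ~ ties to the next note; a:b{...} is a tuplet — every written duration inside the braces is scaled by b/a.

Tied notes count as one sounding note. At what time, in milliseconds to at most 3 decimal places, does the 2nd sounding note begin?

1. 0.0ms @ 0 + 731.707ms (3/2)
2. 731.707ms @ 3/2 + 731.707ms (3/2)

note 2 onset = 3/2b = 731.707ms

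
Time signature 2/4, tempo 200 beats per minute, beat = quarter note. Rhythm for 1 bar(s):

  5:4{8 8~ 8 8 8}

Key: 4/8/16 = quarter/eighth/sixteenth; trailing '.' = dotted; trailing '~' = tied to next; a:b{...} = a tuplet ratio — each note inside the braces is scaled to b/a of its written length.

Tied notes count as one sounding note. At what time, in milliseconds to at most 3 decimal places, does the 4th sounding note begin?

note 4 onset = 8/5b = 480.0ms

1. 0.0ms @ 0 + 120.0ms (2/5)
2. 120.0ms @ 2/5 + 240.0ms (4/5)
3. 360.0ms @ 6/5 + 120.0ms (2/5)
4. 480.0ms @ 8/5 + 120.0ms (2/5)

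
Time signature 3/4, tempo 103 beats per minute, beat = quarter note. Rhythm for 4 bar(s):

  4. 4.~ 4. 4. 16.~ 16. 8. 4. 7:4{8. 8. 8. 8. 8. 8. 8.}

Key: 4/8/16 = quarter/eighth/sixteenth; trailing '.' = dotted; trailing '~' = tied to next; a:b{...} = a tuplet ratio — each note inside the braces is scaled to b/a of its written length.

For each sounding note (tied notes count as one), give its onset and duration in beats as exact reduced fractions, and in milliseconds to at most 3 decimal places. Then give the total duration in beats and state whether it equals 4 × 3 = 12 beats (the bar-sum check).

1) 0.0ms=0b +873.786ms=3/2b
2) 873.786ms=3/2b +1747.573ms=3b
3) 2621.359ms=9/2b +873.786ms=3/2b
4) 3495.146ms=6b +436.893ms=3/4b
5) 3932.039ms=27/4b +436.893ms=3/4b
6) 4368.932ms=15/2b +873.786ms=3/2b
7) 5242.718ms=9b +249.653ms=3/7b
8) 5492.372ms=66/7b +249.653ms=3/7b
9) 5742.025ms=69/7b +249.653ms=3/7b
10) 5991.678ms=72/7b +249.653ms=3/7b
11) 6241.331ms=75/7b +249.653ms=3/7b
12) 6490.985ms=78/7b +249.653ms=3/7b
13) 6740.638ms=81/7b +249.653ms=3/7b
Σ=12b of 12 (103bpm 3/4) — PASS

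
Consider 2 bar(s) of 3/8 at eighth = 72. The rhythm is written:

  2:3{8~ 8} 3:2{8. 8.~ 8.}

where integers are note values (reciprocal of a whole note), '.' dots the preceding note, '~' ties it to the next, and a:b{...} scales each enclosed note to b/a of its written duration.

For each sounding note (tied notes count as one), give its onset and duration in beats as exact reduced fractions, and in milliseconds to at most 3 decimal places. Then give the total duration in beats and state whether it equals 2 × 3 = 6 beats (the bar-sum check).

1) 0.0ms=0b +2500.0ms=3b
2) 2500.0ms=3b +833.333ms=1b
3) 3333.333ms=4b +1666.667ms=2b
Σ=6b of 6 (72bpm 3/8) — PASS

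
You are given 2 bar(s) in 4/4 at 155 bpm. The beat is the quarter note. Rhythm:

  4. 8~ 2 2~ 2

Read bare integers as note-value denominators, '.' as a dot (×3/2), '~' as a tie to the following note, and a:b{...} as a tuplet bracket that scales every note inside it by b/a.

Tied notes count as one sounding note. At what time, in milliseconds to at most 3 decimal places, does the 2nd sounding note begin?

1. 0.0ms @ 0 + 580.645ms (3/2)
2. 580.645ms @ 3/2 + 967.742ms (5/2)
3. 1548.387ms @ 4 + 1548.387ms (4)

note 2 onset = 3/2b = 580.645ms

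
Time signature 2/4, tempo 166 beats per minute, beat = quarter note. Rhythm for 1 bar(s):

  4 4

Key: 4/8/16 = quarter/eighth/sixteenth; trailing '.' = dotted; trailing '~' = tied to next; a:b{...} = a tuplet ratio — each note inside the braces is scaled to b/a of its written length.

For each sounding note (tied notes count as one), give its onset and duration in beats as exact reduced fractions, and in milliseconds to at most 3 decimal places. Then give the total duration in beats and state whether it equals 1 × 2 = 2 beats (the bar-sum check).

1) 0.0ms=0b +361.446ms=1b
2) 361.446ms=1b +361.446ms=1b
Σ=2b of 2 (166bpm 2/4) — PASS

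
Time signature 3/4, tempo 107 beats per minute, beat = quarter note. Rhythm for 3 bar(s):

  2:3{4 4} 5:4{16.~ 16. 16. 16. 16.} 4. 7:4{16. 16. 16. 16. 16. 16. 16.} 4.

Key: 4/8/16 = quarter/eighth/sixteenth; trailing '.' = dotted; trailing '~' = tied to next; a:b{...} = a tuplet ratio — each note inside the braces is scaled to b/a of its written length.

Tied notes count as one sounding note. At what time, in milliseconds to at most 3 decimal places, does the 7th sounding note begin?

note 7 onset = 9/2b = 2523.364ms

1. 0.0ms @ 0 + 841.121ms (3/2)
2. 841.121ms @ 3/2 + 841.121ms (3/2)
3. 1682.243ms @ 3 + 336.449ms (3/5)
4. 2018.692ms @ 18/5 + 168.224ms (3/10)
5. 2186.916ms @ 39/10 + 168.224ms (3/10)
6. 2355.14ms @ 21/5 + 168.224ms (3/10)
7. 2523.364ms @ 9/2 + 841.121ms (3/2)
8. 3364.486ms @ 6 + 120.16ms (3/14)
9. 3484.646ms @ 87/14 + 120.16ms (3/14)
10. 3604.806ms @ 45/7 + 120.16ms (3/14)
11. 3724.967ms @ 93/14 + 120.16ms (3/14)
12. 3845.127ms @ 48/7 + 120.16ms (3/14)
13. 3965.287ms @ 99/14 + 120.16ms (3/14)
14. 4085.447ms @ 51/7 + 120.16ms (3/14)
15. 4205.607ms @ 15/2 + 841.121ms (3/2)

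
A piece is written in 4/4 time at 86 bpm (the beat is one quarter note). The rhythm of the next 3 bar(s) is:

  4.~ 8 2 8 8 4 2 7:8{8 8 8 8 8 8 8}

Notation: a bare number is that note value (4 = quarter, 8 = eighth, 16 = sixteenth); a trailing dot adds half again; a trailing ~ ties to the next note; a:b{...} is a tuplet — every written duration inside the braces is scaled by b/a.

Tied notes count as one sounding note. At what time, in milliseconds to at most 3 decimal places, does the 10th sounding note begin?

1. 0.0ms @ 0 + 1395.349ms (2)
2. 1395.349ms @ 2 + 1395.349ms (2)
3. 2790.698ms @ 4 + 348.837ms (1/2)
4. 3139.535ms @ 9/2 + 348.837ms (1/2)
5. 3488.372ms @ 5 + 697.674ms (1)
6. 4186.047ms @ 6 + 1395.349ms (2)
7. 5581.395ms @ 8 + 398.671ms (4/7)
8. 5980.066ms @ 60/7 + 398.671ms (4/7)
9. 6378.738ms @ 64/7 + 398.671ms (4/7)
10. 6777.409ms @ 68/7 + 398.671ms (4/7)
11. 7176.08ms @ 72/7 + 398.671ms (4/7)
12. 7574.751ms @ 76/7 + 398.671ms (4/7)
13. 7973.422ms @ 80/7 + 398.671ms (4/7)

note 10 onset = 68/7b = 6777.409ms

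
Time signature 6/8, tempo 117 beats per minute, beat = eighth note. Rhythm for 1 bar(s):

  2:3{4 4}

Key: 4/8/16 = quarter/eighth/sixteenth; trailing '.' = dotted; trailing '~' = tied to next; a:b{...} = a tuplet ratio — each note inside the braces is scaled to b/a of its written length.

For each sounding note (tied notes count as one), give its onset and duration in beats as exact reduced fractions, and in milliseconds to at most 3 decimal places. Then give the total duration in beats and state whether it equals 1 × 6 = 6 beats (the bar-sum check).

1) 0.0ms=0b +1538.462ms=3b
2) 1538.462ms=3b +1538.462ms=3b
Σ=6b of 6 (117bpm 6/8) — PASS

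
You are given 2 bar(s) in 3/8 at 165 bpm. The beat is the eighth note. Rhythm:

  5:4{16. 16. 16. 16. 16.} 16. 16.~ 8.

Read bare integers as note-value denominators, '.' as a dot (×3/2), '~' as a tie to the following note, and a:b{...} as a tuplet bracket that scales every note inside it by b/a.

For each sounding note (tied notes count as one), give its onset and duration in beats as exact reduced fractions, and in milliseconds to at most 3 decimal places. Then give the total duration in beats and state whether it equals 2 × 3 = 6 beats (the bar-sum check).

1) 0.0ms=0b +218.182ms=3/5b
2) 218.182ms=3/5b +218.182ms=3/5b
3) 436.364ms=6/5b +218.182ms=3/5b
4) 654.545ms=9/5b +218.182ms=3/5b
5) 872.727ms=12/5b +218.182ms=3/5b
6) 1090.909ms=3b +272.727ms=3/4b
7) 1363.636ms=15/4b +818.182ms=9/4b
Σ=6b of 6 (165bpm 3/8) — PASS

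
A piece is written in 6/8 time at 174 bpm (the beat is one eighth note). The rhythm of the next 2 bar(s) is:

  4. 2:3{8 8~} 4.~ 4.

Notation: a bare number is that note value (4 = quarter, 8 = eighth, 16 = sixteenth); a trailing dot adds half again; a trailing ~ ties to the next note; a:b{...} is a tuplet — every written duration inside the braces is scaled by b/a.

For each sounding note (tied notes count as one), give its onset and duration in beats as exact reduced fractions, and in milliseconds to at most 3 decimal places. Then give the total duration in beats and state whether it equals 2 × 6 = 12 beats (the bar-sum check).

1) 0.0ms=0b +1034.483ms=3b
2) 1034.483ms=3b +517.241ms=3/2b
3) 1551.724ms=9/2b +2586.207ms=15/2b
Σ=12b of 12 (174bpm 6/8) — PASS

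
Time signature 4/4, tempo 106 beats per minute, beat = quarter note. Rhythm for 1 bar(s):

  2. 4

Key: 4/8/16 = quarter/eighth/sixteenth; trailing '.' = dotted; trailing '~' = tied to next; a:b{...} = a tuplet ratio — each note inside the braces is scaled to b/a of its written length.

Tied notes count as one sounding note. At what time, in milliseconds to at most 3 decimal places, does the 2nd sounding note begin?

note 2 onset = 3b = 1698.113ms

1. 0.0ms @ 0 + 1698.113ms (3)
2. 1698.113ms @ 3 + 566.038ms (1)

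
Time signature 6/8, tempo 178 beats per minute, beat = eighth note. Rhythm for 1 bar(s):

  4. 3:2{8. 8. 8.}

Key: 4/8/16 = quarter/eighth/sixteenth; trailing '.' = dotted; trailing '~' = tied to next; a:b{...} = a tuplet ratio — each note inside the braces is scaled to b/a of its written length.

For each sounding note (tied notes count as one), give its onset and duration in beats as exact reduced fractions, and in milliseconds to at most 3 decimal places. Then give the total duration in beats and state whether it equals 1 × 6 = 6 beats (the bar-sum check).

1) 0.0ms=0b +1011.236ms=3b
2) 1011.236ms=3b +337.079ms=1b
3) 1348.315ms=4b +337.079ms=1b
4) 1685.393ms=5b +337.079ms=1b
Σ=6b of 6 (178bpm 6/8) — PASS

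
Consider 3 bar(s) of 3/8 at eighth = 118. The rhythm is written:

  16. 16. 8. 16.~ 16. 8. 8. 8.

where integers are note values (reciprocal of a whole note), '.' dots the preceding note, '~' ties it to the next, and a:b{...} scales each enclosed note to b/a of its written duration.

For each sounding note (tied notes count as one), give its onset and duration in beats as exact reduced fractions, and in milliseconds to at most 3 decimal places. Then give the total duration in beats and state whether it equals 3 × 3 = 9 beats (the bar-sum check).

1) 0.0ms=0b +381.356ms=3/4b
2) 381.356ms=3/4b +381.356ms=3/4b
3) 762.712ms=3/2b +762.712ms=3/2b
4) 1525.424ms=3b +762.712ms=3/2b
5) 2288.136ms=9/2b +762.712ms=3/2b
6) 3050.847ms=6b +762.712ms=3/2b
7) 3813.559ms=15/2b +762.712ms=3/2b
Σ=9b of 9 (118bpm 3/8) — PASS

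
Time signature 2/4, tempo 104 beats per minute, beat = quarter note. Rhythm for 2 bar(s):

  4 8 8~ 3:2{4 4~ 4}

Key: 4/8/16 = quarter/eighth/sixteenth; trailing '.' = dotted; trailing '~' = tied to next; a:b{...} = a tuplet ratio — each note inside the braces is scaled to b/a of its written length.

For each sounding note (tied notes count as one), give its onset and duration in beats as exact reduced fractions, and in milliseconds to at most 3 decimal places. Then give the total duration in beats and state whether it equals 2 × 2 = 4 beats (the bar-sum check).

1) 0.0ms=0b +576.923ms=1b
2) 576.923ms=1b +288.462ms=1/2b
3) 865.385ms=3/2b +673.077ms=7/6b
4) 1538.462ms=8/3b +769.231ms=4/3b
Σ=4b of 4 (104bpm 2/4) — PASS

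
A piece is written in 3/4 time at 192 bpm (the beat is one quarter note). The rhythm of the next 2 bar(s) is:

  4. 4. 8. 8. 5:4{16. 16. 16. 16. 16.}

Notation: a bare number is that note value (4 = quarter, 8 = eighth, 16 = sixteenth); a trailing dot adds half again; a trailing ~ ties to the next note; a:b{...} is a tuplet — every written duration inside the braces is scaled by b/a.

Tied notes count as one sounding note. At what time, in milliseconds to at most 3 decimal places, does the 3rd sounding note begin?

note 3 onset = 3b = 937.5ms

1. 0.0ms @ 0 + 468.75ms (3/2)
2. 468.75ms @ 3/2 + 468.75ms (3/2)
3. 937.5ms @ 3 + 234.375ms (3/4)
4. 1171.875ms @ 15/4 + 234.375ms (3/4)
5. 1406.25ms @ 9/2 + 93.75ms (3/10)
6. 1500.0ms @ 24/5 + 93.75ms (3/10)
7. 1593.75ms @ 51/10 + 93.75ms (3/10)
8. 1687.5ms @ 27/5 + 93.75ms (3/10)
9. 1781.25ms @ 57/10 + 93.75ms (3/10)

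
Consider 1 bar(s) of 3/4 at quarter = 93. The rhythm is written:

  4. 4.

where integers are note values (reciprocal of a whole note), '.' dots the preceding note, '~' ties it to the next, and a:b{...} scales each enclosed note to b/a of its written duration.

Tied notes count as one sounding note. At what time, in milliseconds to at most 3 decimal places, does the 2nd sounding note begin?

note 2 onset = 3/2b = 967.742ms

1. 0.0ms @ 0 + 967.742ms (3/2)
2. 967.742ms @ 3/2 + 967.742ms (3/2)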